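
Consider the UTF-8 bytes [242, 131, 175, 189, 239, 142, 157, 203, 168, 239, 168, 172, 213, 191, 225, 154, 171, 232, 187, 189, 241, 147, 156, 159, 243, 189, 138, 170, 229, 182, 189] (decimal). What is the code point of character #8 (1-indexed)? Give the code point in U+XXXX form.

U+5371F

Offset 0: leading byte 0xF2 = 11110010 → 4-byte char #1 = F2 83 AF BD.
Offset 4: leading byte 0xEF = 11101111 → 3-byte char #2 = EF 8E 9D.
Offset 7: leading byte 0xCB = 11001011 → 2-byte char #3 = CB A8.
Offset 9: leading byte 0xEF = 11101111 → 3-byte char #4 = EF A8 AC.
Offset 12: leading byte 0xD5 = 11010101 → 2-byte char #5 = D5 BF.
Offset 14: leading byte 0xE1 = 11100001 → 3-byte char #6 = E1 9A AB.
Offset 17: leading byte 0xE8 = 11101000 → 3-byte char #7 = E8 BB BD.
Offset 20: leading byte 0xF1 = 11110001 → 4-byte char #8 = F1 93 9C 9F.
Leading byte 0xF1 = 11110001 matches 11110xxx → 4-byte sequence.
Byte 1: 0xF1 = 11110001, payload 001 (3 bits).
Byte 2: 0x93 = 10010011 (10xxxxxx ✓), payload 010011.
Byte 3: 0x9C = 10011100 (10xxxxxx ✓), payload 011100.
Byte 4: 0x9F = 10011111 (10xxxxxx ✓), payload 011111.
Concatenate: 001010011011100011111 = 0x5371F (21 bits → U+5371F).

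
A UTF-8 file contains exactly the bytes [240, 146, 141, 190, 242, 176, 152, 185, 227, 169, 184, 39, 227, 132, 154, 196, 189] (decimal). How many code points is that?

6

Byte at offset 0: 0xF0 = 11110000 → 4-byte char (#1). Advance 4.
Byte at offset 4: 0xF2 = 11110010 → 4-byte char (#2). Advance 4.
Byte at offset 8: 0xE3 = 11100011 → 3-byte char (#3). Advance 3.
Byte at offset 11: 0x27 = 00100111 → 1-byte char (#4). Advance 1.
Byte at offset 12: 0xE3 = 11100011 → 3-byte char (#5). Advance 3.
Byte at offset 15: 0xC4 = 11000100 → 2-byte char (#6). Advance 2.
Reached end at offset 17 after 6 code points.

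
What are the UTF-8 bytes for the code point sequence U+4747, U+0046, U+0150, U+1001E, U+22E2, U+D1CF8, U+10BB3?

U+4747: 3-byte form → E4 9D 87.
U+0046: 1-byte form → 46.
U+0150: 2-byte form → C5 90.
U+1001E: 4-byte form → F0 90 80 9E.
U+22E2: 3-byte form → E2 8B A2.
U+D1CF8: 4-byte form → F3 91 B3 B8.
U+10BB3: 4-byte form → F0 90 AE B3.
Concatenated (21 bytes): E4 9D 87 46 C5 90 F0 90 80 9E E2 8B A2 F3 91 B3 B8 F0 90 AE B3.

E4 9D 87 46 C5 90 F0 90 80 9E E2 8B A2 F3 91 B3 B8 F0 90 AE B3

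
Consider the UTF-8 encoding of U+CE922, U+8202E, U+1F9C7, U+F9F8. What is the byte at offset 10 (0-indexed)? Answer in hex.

U+CE922 → 4-byte form F3 8E A4 A2 at offsets 0–3.
U+8202E → 4-byte form F2 82 80 AE at offsets 4–7.
U+1F9C7 → 4-byte form F0 9F A7 87 at offsets 8–11.
Offset 10 falls in char 3's range; it's byte 3 of F0 9F A7 87 = 0xA7.

0xA7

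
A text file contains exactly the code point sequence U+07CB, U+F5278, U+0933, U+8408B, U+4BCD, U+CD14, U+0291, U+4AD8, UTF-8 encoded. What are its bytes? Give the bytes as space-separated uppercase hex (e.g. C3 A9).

U+07CB: 2-byte form → DF 8B.
U+F5278: 4-byte form → F3 B5 89 B8.
U+0933: 3-byte form → E0 A4 B3.
U+8408B: 4-byte form → F2 84 82 8B.
U+4BCD: 3-byte form → E4 AF 8D.
U+CD14: 3-byte form → EC B4 94.
U+0291: 2-byte form → CA 91.
U+4AD8: 3-byte form → E4 AB 98.
Concatenated (24 bytes): DF 8B F3 B5 89 B8 E0 A4 B3 F2 84 82 8B E4 AF 8D EC B4 94 CA 91 E4 AB 98.

DF 8B F3 B5 89 B8 E0 A4 B3 F2 84 82 8B E4 AF 8D EC B4 94 CA 91 E4 AB 98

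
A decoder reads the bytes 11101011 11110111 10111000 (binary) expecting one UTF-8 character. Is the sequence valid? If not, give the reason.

Leading byte 0xEB = 11101011 → 3-byte form.
Byte 2 is 0xF7 = 11110111, which is not 10xxxxxx — expected a continuation byte.

invalid (non-continuation byte where continuation expected)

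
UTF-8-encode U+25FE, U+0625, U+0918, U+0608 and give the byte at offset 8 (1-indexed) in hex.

0x98

1-indexed offset 8 is 0-indexed offset 7.
U+25FE → 3-byte form E2 97 BE at offsets 0–2.
U+0625 → 2-byte form D8 A5 at offsets 3–4.
U+0918 → 3-byte form E0 A4 98 at offsets 5–7.
Offset 7 falls in char 3's range; it's byte 3 of E0 A4 98 = 0x98.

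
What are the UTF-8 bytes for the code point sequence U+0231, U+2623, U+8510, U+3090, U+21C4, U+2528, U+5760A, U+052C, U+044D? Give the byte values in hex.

U+0231: 2-byte form → C8 B1.
U+2623: 3-byte form → E2 98 A3.
U+8510: 3-byte form → E8 94 90.
U+3090: 3-byte form → E3 82 90.
U+21C4: 3-byte form → E2 87 84.
U+2528: 3-byte form → E2 94 A8.
U+5760A: 4-byte form → F1 97 98 8A.
U+052C: 2-byte form → D4 AC.
U+044D: 2-byte form → D1 8D.
Concatenated (25 bytes): C8 B1 E2 98 A3 E8 94 90 E3 82 90 E2 87 84 E2 94 A8 F1 97 98 8A D4 AC D1 8D.

C8 B1 E2 98 A3 E8 94 90 E3 82 90 E2 87 84 E2 94 A8 F1 97 98 8A D4 AC D1 8D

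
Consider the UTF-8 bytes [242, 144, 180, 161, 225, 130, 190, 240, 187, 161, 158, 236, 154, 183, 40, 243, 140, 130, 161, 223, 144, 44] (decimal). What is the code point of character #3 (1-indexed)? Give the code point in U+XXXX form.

Offset 0: leading byte 0xF2 = 11110010 → 4-byte char #1 = F2 90 B4 A1.
Offset 4: leading byte 0xE1 = 11100001 → 3-byte char #2 = E1 82 BE.
Offset 7: leading byte 0xF0 = 11110000 → 4-byte char #3 = F0 BB A1 9E.
Leading byte 0xF0 = 11110000 matches 11110xxx → 4-byte sequence.
Byte 1: 0xF0 = 11110000, payload 000 (3 bits).
Byte 2: 0xBB = 10111011 (10xxxxxx ✓), payload 111011.
Byte 3: 0xA1 = 10100001 (10xxxxxx ✓), payload 100001.
Byte 4: 0x9E = 10011110 (10xxxxxx ✓), payload 011110.
Concatenate: 000111011100001011110 = 0x3B85E (21 bits → U+3B85E).

U+3B85E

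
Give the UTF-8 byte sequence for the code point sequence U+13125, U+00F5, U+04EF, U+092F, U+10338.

U+13125: 4-byte form → F0 93 84 A5.
U+00F5: 2-byte form → C3 B5.
U+04EF: 2-byte form → D3 AF.
U+092F: 3-byte form → E0 A4 AF.
U+10338: 4-byte form → F0 90 8C B8.
Concatenated (15 bytes): F0 93 84 A5 C3 B5 D3 AF E0 A4 AF F0 90 8C B8.

F0 93 84 A5 C3 B5 D3 AF E0 A4 AF F0 90 8C B8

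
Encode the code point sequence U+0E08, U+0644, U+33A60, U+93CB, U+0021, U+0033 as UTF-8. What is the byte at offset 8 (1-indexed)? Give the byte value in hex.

1-indexed offset 8 is 0-indexed offset 7.
U+0E08 → 3-byte form E0 B8 88 at offsets 0–2.
U+0644 → 2-byte form D9 84 at offsets 3–4.
U+33A60 → 4-byte form F0 B3 A9 A0 at offsets 5–8.
Offset 7 falls in char 3's range; it's byte 3 of F0 B3 A9 A0 = 0xA9.

0xA9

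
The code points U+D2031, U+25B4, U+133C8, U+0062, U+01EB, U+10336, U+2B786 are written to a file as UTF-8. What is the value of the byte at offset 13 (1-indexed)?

1-indexed offset 13 is 0-indexed offset 12.
U+D2031 → 4-byte form F3 92 80 B1 at offsets 0–3.
U+25B4 → 3-byte form E2 96 B4 at offsets 4–6.
U+133C8 → 4-byte form F0 93 8F 88 at offsets 7–10.
U+0062 → 1-byte form 62 at offsets 11–11.
U+01EB → 2-byte form C7 AB at offsets 12–13.
Offset 12 falls in char 5's range; it's byte 1 of C7 AB = 0xC7.

0xC7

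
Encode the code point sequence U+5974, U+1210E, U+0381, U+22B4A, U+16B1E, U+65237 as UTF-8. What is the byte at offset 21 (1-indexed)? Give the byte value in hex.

1-indexed offset 21 is 0-indexed offset 20.
U+5974 → 3-byte form E5 A5 B4 at offsets 0–2.
U+1210E → 4-byte form F0 92 84 8E at offsets 3–6.
U+0381 → 2-byte form CE 81 at offsets 7–8.
U+22B4A → 4-byte form F0 A2 AD 8A at offsets 9–12.
U+16B1E → 4-byte form F0 96 AC 9E at offsets 13–16.
U+65237 → 4-byte form F1 A5 88 B7 at offsets 17–20.
Offset 20 falls in char 6's range; it's byte 4 of F1 A5 88 B7 = 0xB7.

0xB7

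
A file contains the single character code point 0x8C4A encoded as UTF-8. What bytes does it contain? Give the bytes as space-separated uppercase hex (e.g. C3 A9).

U+8C4A = 0x8C4A = 35914 decimal. In range U+0800–U+FFFF → 3-byte form: 1110xxxx 10xxxxxx 10xxxxxx.
Binary (16 bits): 1000110001001010.
Split 4+6+6: 1000 | 110001 | 001010.
Byte 1: 11101000 = 0xE8.
Byte 2: 10110001 = 0xB1.
Byte 3: 10001010 = 0x8A.

E8 B1 8A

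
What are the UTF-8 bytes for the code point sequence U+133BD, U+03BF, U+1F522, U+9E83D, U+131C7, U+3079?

F0 93 8E BD CE BF F0 9F 94 A2 F2 9E A0 BD F0 93 87 87 E3 81 B9

U+133BD: 4-byte form → F0 93 8E BD.
U+03BF: 2-byte form → CE BF.
U+1F522: 4-byte form → F0 9F 94 A2.
U+9E83D: 4-byte form → F2 9E A0 BD.
U+131C7: 4-byte form → F0 93 87 87.
U+3079: 3-byte form → E3 81 B9.
Concatenated (21 bytes): F0 93 8E BD CE BF F0 9F 94 A2 F2 9E A0 BD F0 93 87 87 E3 81 B9.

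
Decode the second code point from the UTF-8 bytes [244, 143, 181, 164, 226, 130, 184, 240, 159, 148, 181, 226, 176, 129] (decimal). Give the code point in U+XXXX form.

Offset 0: leading byte 0xF4 = 11110100 → 4-byte char #1 = F4 8F B5 A4.
Offset 4: leading byte 0xE2 = 11100010 → 3-byte char #2 = E2 82 B8.
Leading byte 0xE2 = 11100010 matches 1110xxxx → 3-byte sequence.
Byte 1: 0xE2 = 11100010, payload 0010 (4 bits).
Byte 2: 0x82 = 10000010 (10xxxxxx ✓), payload 000010.
Byte 3: 0xB8 = 10111000 (10xxxxxx ✓), payload 111000.
Concatenate: 0010000010111000 = 0x20B8 (16 bits → U+20B8).

U+20B8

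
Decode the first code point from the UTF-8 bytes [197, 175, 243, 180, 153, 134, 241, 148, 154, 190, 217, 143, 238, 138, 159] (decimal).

Offset 0: leading byte 0xC5 = 11000101 → 2-byte char #1 = C5 AF.
Leading byte 0xC5 = 11000101 matches 110xxxxx → 2-byte sequence.
Byte 1: 0xC5 = 11000101, payload 00101 (5 bits).
Byte 2: 0xAF = 10101111 (10xxxxxx ✓), payload 101111.
Concatenate: 00101101111 = 0x16F (11 bits → U+016F).

U+016F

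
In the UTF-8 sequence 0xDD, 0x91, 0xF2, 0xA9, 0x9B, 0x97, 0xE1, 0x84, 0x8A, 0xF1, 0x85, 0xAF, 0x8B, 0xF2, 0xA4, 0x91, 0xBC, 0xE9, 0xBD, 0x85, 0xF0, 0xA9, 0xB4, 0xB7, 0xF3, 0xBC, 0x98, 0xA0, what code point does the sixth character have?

U+9F45

Offset 0: leading byte 0xDD = 11011101 → 2-byte char #1 = DD 91.
Offset 2: leading byte 0xF2 = 11110010 → 4-byte char #2 = F2 A9 9B 97.
Offset 6: leading byte 0xE1 = 11100001 → 3-byte char #3 = E1 84 8A.
Offset 9: leading byte 0xF1 = 11110001 → 4-byte char #4 = F1 85 AF 8B.
Offset 13: leading byte 0xF2 = 11110010 → 4-byte char #5 = F2 A4 91 BC.
Offset 17: leading byte 0xE9 = 11101001 → 3-byte char #6 = E9 BD 85.
Leading byte 0xE9 = 11101001 matches 1110xxxx → 3-byte sequence.
Byte 1: 0xE9 = 11101001, payload 1001 (4 bits).
Byte 2: 0xBD = 10111101 (10xxxxxx ✓), payload 111101.
Byte 3: 0x85 = 10000101 (10xxxxxx ✓), payload 000101.
Concatenate: 1001111101000101 = 0x9F45 (16 bits → U+9F45).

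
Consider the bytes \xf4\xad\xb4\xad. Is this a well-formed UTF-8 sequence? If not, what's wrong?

invalid (encodes a value above U+10FFFF)

Leading byte 0xF4 = 11110100 → 4-byte form.
Payload = 0x12DD2D, which exceeds U+10FFFF, the maximum Unicode code point. (Leading bytes F5–FF, or F4 followed by ≥ 0x90, are invalid.)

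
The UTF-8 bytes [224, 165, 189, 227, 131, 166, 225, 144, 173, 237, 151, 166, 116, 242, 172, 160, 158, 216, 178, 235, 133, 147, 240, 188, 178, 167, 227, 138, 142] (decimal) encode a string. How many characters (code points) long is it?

Byte at offset 0: 0xE0 = 11100000 → 3-byte char (#1). Advance 3.
Byte at offset 3: 0xE3 = 11100011 → 3-byte char (#2). Advance 3.
Byte at offset 6: 0xE1 = 11100001 → 3-byte char (#3). Advance 3.
Byte at offset 9: 0xED = 11101101 → 3-byte char (#4). Advance 3.
Byte at offset 12: 0x74 = 01110100 → 1-byte char (#5). Advance 1.
Byte at offset 13: 0xF2 = 11110010 → 4-byte char (#6). Advance 4.
Byte at offset 17: 0xD8 = 11011000 → 2-byte char (#7). Advance 2.
Byte at offset 19: 0xEB = 11101011 → 3-byte char (#8). Advance 3.
Byte at offset 22: 0xF0 = 11110000 → 4-byte char (#9). Advance 4.
Byte at offset 26: 0xE3 = 11100011 → 3-byte char (#10). Advance 3.
Reached end at offset 29 after 10 code points.

10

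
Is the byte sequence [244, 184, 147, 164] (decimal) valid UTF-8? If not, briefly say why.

Leading byte 0xF4 = 11110100 → 4-byte form.
Payload = 0x1384E4, which exceeds U+10FFFF, the maximum Unicode code point. (Leading bytes F5–FF, or F4 followed by ≥ 0x90, are invalid.)

invalid (encodes a value above U+10FFFF)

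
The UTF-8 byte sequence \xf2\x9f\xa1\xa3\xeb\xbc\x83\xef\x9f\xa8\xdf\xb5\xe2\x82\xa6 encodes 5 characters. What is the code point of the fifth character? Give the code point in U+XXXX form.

Offset 0: leading byte 0xF2 = 11110010 → 4-byte char #1 = F2 9F A1 A3.
Offset 4: leading byte 0xEB = 11101011 → 3-byte char #2 = EB BC 83.
Offset 7: leading byte 0xEF = 11101111 → 3-byte char #3 = EF 9F A8.
Offset 10: leading byte 0xDF = 11011111 → 2-byte char #4 = DF B5.
Offset 12: leading byte 0xE2 = 11100010 → 3-byte char #5 = E2 82 A6.
Leading byte 0xE2 = 11100010 matches 1110xxxx → 3-byte sequence.
Byte 1: 0xE2 = 11100010, payload 0010 (4 bits).
Byte 2: 0x82 = 10000010 (10xxxxxx ✓), payload 000010.
Byte 3: 0xA6 = 10100110 (10xxxxxx ✓), payload 100110.
Concatenate: 0010000010100110 = 0x20A6 (16 bits → U+20A6).

U+20A6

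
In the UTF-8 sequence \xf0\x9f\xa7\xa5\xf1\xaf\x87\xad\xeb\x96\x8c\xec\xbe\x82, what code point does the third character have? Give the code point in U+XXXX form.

Offset 0: leading byte 0xF0 = 11110000 → 4-byte char #1 = F0 9F A7 A5.
Offset 4: leading byte 0xF1 = 11110001 → 4-byte char #2 = F1 AF 87 AD.
Offset 8: leading byte 0xEB = 11101011 → 3-byte char #3 = EB 96 8C.
Leading byte 0xEB = 11101011 matches 1110xxxx → 3-byte sequence.
Byte 1: 0xEB = 11101011, payload 1011 (4 bits).
Byte 2: 0x96 = 10010110 (10xxxxxx ✓), payload 010110.
Byte 3: 0x8C = 10001100 (10xxxxxx ✓), payload 001100.
Concatenate: 1011010110001100 = 0xB58C (16 bits → U+B58C).

U+B58C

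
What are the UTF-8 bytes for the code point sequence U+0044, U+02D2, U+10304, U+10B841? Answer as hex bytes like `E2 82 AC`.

44 CB 92 F0 90 8C 84 F4 8B A1 81

U+0044: 1-byte form → 44.
U+02D2: 2-byte form → CB 92.
U+10304: 4-byte form → F0 90 8C 84.
U+10B841: 4-byte form → F4 8B A1 81.
Concatenated (11 bytes): 44 CB 92 F0 90 8C 84 F4 8B A1 81.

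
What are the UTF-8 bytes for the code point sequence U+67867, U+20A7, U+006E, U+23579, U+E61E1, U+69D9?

F1 A7 A1 A7 E2 82 A7 6E F0 A3 95 B9 F3 A6 87 A1 E6 A7 99

U+67867: 4-byte form → F1 A7 A1 A7.
U+20A7: 3-byte form → E2 82 A7.
U+006E: 1-byte form → 6E.
U+23579: 4-byte form → F0 A3 95 B9.
U+E61E1: 4-byte form → F3 A6 87 A1.
U+69D9: 3-byte form → E6 A7 99.
Concatenated (19 bytes): F1 A7 A1 A7 E2 82 A7 6E F0 A3 95 B9 F3 A6 87 A1 E6 A7 99.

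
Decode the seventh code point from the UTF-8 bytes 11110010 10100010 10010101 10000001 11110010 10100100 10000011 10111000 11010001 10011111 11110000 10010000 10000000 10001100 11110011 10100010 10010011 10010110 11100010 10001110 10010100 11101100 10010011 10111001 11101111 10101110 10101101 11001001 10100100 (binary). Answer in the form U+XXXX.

U+C4F9

Offset 0: leading byte 0xF2 = 11110010 → 4-byte char #1 = F2 A2 95 81.
Offset 4: leading byte 0xF2 = 11110010 → 4-byte char #2 = F2 A4 83 B8.
Offset 8: leading byte 0xD1 = 11010001 → 2-byte char #3 = D1 9F.
Offset 10: leading byte 0xF0 = 11110000 → 4-byte char #4 = F0 90 80 8C.
Offset 14: leading byte 0xF3 = 11110011 → 4-byte char #5 = F3 A2 93 96.
Offset 18: leading byte 0xE2 = 11100010 → 3-byte char #6 = E2 8E 94.
Offset 21: leading byte 0xEC = 11101100 → 3-byte char #7 = EC 93 B9.
Leading byte 0xEC = 11101100 matches 1110xxxx → 3-byte sequence.
Byte 1: 0xEC = 11101100, payload 1100 (4 bits).
Byte 2: 0x93 = 10010011 (10xxxxxx ✓), payload 010011.
Byte 3: 0xB9 = 10111001 (10xxxxxx ✓), payload 111001.
Concatenate: 1100010011111001 = 0xC4F9 (16 bits → U+C4F9).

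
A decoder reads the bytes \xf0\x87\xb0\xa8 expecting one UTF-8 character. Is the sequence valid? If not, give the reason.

invalid (overlong encoding)

Leading byte 0xF0 = 11110000 → 4-byte form.
Continuation bytes all match 10xxxxxx. Payload decodes to 0x7C28.
But 0x7C28 < 0x10000, the minimum for a 4-byte sequence — this is an overlong encoding.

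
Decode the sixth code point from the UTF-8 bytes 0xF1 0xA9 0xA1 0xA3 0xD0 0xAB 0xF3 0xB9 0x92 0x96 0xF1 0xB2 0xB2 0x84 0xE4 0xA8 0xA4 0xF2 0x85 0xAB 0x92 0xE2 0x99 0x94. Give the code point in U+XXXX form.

Offset 0: leading byte 0xF1 = 11110001 → 4-byte char #1 = F1 A9 A1 A3.
Offset 4: leading byte 0xD0 = 11010000 → 2-byte char #2 = D0 AB.
Offset 6: leading byte 0xF3 = 11110011 → 4-byte char #3 = F3 B9 92 96.
Offset 10: leading byte 0xF1 = 11110001 → 4-byte char #4 = F1 B2 B2 84.
Offset 14: leading byte 0xE4 = 11100100 → 3-byte char #5 = E4 A8 A4.
Offset 17: leading byte 0xF2 = 11110010 → 4-byte char #6 = F2 85 AB 92.
Leading byte 0xF2 = 11110010 matches 11110xxx → 4-byte sequence.
Byte 1: 0xF2 = 11110010, payload 010 (3 bits).
Byte 2: 0x85 = 10000101 (10xxxxxx ✓), payload 000101.
Byte 3: 0xAB = 10101011 (10xxxxxx ✓), payload 101011.
Byte 4: 0x92 = 10010010 (10xxxxxx ✓), payload 010010.
Concatenate: 010000101101011010010 = 0x85AD2 (21 bits → U+85AD2).

U+85AD2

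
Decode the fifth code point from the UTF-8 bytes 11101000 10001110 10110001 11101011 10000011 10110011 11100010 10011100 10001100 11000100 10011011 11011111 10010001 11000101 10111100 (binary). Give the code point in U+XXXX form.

U+07D1

Offset 0: leading byte 0xE8 = 11101000 → 3-byte char #1 = E8 8E B1.
Offset 3: leading byte 0xEB = 11101011 → 3-byte char #2 = EB 83 B3.
Offset 6: leading byte 0xE2 = 11100010 → 3-byte char #3 = E2 9C 8C.
Offset 9: leading byte 0xC4 = 11000100 → 2-byte char #4 = C4 9B.
Offset 11: leading byte 0xDF = 11011111 → 2-byte char #5 = DF 91.
Leading byte 0xDF = 11011111 matches 110xxxxx → 2-byte sequence.
Byte 1: 0xDF = 11011111, payload 11111 (5 bits).
Byte 2: 0x91 = 10010001 (10xxxxxx ✓), payload 010001.
Concatenate: 11111010001 = 0x7D1 (11 bits → U+07D1).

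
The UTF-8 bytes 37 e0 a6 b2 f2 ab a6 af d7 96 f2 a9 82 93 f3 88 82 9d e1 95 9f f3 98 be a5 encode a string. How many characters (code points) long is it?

8

Byte at offset 0: 0x37 = 00110111 → 1-byte char (#1). Advance 1.
Byte at offset 1: 0xE0 = 11100000 → 3-byte char (#2). Advance 3.
Byte at offset 4: 0xF2 = 11110010 → 4-byte char (#3). Advance 4.
Byte at offset 8: 0xD7 = 11010111 → 2-byte char (#4). Advance 2.
Byte at offset 10: 0xF2 = 11110010 → 4-byte char (#5). Advance 4.
Byte at offset 14: 0xF3 = 11110011 → 4-byte char (#6). Advance 4.
Byte at offset 18: 0xE1 = 11100001 → 3-byte char (#7). Advance 3.
Byte at offset 21: 0xF3 = 11110011 → 4-byte char (#8). Advance 4.
Reached end at offset 25 after 8 code points.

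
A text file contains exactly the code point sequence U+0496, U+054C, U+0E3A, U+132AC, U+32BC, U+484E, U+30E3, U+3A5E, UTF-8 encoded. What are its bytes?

U+0496: 2-byte form → D2 96.
U+054C: 2-byte form → D5 8C.
U+0E3A: 3-byte form → E0 B8 BA.
U+132AC: 4-byte form → F0 93 8A AC.
U+32BC: 3-byte form → E3 8A BC.
U+484E: 3-byte form → E4 A1 8E.
U+30E3: 3-byte form → E3 83 A3.
U+3A5E: 3-byte form → E3 A9 9E.
Concatenated (23 bytes): D2 96 D5 8C E0 B8 BA F0 93 8A AC E3 8A BC E4 A1 8E E3 83 A3 E3 A9 9E.

D2 96 D5 8C E0 B8 BA F0 93 8A AC E3 8A BC E4 A1 8E E3 83 A3 E3 A9 9E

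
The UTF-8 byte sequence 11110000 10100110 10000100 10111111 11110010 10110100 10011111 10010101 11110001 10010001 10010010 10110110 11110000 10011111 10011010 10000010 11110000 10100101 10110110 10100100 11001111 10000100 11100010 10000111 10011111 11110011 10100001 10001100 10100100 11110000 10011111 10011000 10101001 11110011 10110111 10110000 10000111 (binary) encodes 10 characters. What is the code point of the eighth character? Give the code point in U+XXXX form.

Offset 0: leading byte 0xF0 = 11110000 → 4-byte char #1 = F0 A6 84 BF.
Offset 4: leading byte 0xF2 = 11110010 → 4-byte char #2 = F2 B4 9F 95.
Offset 8: leading byte 0xF1 = 11110001 → 4-byte char #3 = F1 91 92 B6.
Offset 12: leading byte 0xF0 = 11110000 → 4-byte char #4 = F0 9F 9A 82.
Offset 16: leading byte 0xF0 = 11110000 → 4-byte char #5 = F0 A5 B6 A4.
Offset 20: leading byte 0xCF = 11001111 → 2-byte char #6 = CF 84.
Offset 22: leading byte 0xE2 = 11100010 → 3-byte char #7 = E2 87 9F.
Offset 25: leading byte 0xF3 = 11110011 → 4-byte char #8 = F3 A1 8C A4.
Leading byte 0xF3 = 11110011 matches 11110xxx → 4-byte sequence.
Byte 1: 0xF3 = 11110011, payload 011 (3 bits).
Byte 2: 0xA1 = 10100001 (10xxxxxx ✓), payload 100001.
Byte 3: 0x8C = 10001100 (10xxxxxx ✓), payload 001100.
Byte 4: 0xA4 = 10100100 (10xxxxxx ✓), payload 100100.
Concatenate: 011100001001100100100 = 0xE1324 (21 bits → U+E1324).

U+E1324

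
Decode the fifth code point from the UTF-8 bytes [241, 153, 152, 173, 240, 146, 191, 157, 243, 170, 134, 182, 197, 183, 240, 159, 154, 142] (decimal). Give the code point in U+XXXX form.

U+1F68E

Offset 0: leading byte 0xF1 = 11110001 → 4-byte char #1 = F1 99 98 AD.
Offset 4: leading byte 0xF0 = 11110000 → 4-byte char #2 = F0 92 BF 9D.
Offset 8: leading byte 0xF3 = 11110011 → 4-byte char #3 = F3 AA 86 B6.
Offset 12: leading byte 0xC5 = 11000101 → 2-byte char #4 = C5 B7.
Offset 14: leading byte 0xF0 = 11110000 → 4-byte char #5 = F0 9F 9A 8E.
Leading byte 0xF0 = 11110000 matches 11110xxx → 4-byte sequence.
Byte 1: 0xF0 = 11110000, payload 000 (3 bits).
Byte 2: 0x9F = 10011111 (10xxxxxx ✓), payload 011111.
Byte 3: 0x9A = 10011010 (10xxxxxx ✓), payload 011010.
Byte 4: 0x8E = 10001110 (10xxxxxx ✓), payload 001110.
Concatenate: 000011111011010001110 = 0x1F68E (21 bits → U+1F68E).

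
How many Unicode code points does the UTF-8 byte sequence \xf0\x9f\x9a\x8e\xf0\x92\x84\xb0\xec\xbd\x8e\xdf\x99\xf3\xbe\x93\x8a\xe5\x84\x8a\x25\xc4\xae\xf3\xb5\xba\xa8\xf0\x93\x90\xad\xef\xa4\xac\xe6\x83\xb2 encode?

12

Byte at offset 0: 0xF0 = 11110000 → 4-byte char (#1). Advance 4.
Byte at offset 4: 0xF0 = 11110000 → 4-byte char (#2). Advance 4.
Byte at offset 8: 0xEC = 11101100 → 3-byte char (#3). Advance 3.
Byte at offset 11: 0xDF = 11011111 → 2-byte char (#4). Advance 2.
Byte at offset 13: 0xF3 = 11110011 → 4-byte char (#5). Advance 4.
Byte at offset 17: 0xE5 = 11100101 → 3-byte char (#6). Advance 3.
Byte at offset 20: 0x25 = 00100101 → 1-byte char (#7). Advance 1.
Byte at offset 21: 0xC4 = 11000100 → 2-byte char (#8). Advance 2.
Byte at offset 23: 0xF3 = 11110011 → 4-byte char (#9). Advance 4.
Byte at offset 27: 0xF0 = 11110000 → 4-byte char (#10). Advance 4.
Byte at offset 31: 0xEF = 11101111 → 3-byte char (#11). Advance 3.
Byte at offset 34: 0xE6 = 11100110 → 3-byte char (#12). Advance 3.
Reached end at offset 37 after 12 code points.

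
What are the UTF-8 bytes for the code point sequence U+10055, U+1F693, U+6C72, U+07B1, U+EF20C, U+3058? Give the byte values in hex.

F0 90 81 95 F0 9F 9A 93 E6 B1 B2 DE B1 F3 AF 88 8C E3 81 98

U+10055: 4-byte form → F0 90 81 95.
U+1F693: 4-byte form → F0 9F 9A 93.
U+6C72: 3-byte form → E6 B1 B2.
U+07B1: 2-byte form → DE B1.
U+EF20C: 4-byte form → F3 AF 88 8C.
U+3058: 3-byte form → E3 81 98.
Concatenated (20 bytes): F0 90 81 95 F0 9F 9A 93 E6 B1 B2 DE B1 F3 AF 88 8C E3 81 98.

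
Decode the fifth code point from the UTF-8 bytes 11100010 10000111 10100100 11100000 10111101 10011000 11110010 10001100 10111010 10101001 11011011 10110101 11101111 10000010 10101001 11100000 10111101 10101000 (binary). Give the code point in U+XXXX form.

Offset 0: leading byte 0xE2 = 11100010 → 3-byte char #1 = E2 87 A4.
Offset 3: leading byte 0xE0 = 11100000 → 3-byte char #2 = E0 BD 98.
Offset 6: leading byte 0xF2 = 11110010 → 4-byte char #3 = F2 8C BA A9.
Offset 10: leading byte 0xDB = 11011011 → 2-byte char #4 = DB B5.
Offset 12: leading byte 0xEF = 11101111 → 3-byte char #5 = EF 82 A9.
Leading byte 0xEF = 11101111 matches 1110xxxx → 3-byte sequence.
Byte 1: 0xEF = 11101111, payload 1111 (4 bits).
Byte 2: 0x82 = 10000010 (10xxxxxx ✓), payload 000010.
Byte 3: 0xA9 = 10101001 (10xxxxxx ✓), payload 101001.
Concatenate: 1111000010101001 = 0xF0A9 (16 bits → U+F0A9).

U+F0A9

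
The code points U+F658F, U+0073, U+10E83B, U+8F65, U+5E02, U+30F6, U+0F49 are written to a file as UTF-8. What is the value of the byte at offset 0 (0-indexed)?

0xF3

U+F658F → 4-byte form F3 B6 96 8F at offsets 0–3.
Offset 0 falls in char 1's range; it's byte 1 of F3 B6 96 8F = 0xF3.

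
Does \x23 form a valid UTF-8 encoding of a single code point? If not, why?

valid

Leading byte 0x23 = 00100011 → 1-byte form.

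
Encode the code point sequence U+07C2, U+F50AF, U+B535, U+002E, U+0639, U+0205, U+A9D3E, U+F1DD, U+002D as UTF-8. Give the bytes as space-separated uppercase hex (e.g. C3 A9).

U+07C2: 2-byte form → DF 82.
U+F50AF: 4-byte form → F3 B5 82 AF.
U+B535: 3-byte form → EB 94 B5.
U+002E: 1-byte form → 2E.
U+0639: 2-byte form → D8 B9.
U+0205: 2-byte form → C8 85.
U+A9D3E: 4-byte form → F2 A9 B4 BE.
U+F1DD: 3-byte form → EF 87 9D.
U+002D: 1-byte form → 2D.
Concatenated (22 bytes): DF 82 F3 B5 82 AF EB 94 B5 2E D8 B9 C8 85 F2 A9 B4 BE EF 87 9D 2D.

DF 82 F3 B5 82 AF EB 94 B5 2E D8 B9 C8 85 F2 A9 B4 BE EF 87 9D 2D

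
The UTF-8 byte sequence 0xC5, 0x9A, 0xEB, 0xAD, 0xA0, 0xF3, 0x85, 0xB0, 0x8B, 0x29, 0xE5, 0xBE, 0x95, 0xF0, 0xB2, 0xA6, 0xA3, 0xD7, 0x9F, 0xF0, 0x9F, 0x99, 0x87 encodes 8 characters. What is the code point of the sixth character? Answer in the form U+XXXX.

Offset 0: leading byte 0xC5 = 11000101 → 2-byte char #1 = C5 9A.
Offset 2: leading byte 0xEB = 11101011 → 3-byte char #2 = EB AD A0.
Offset 5: leading byte 0xF3 = 11110011 → 4-byte char #3 = F3 85 B0 8B.
Offset 9: leading byte 0x29 = 00101001 → 1-byte char #4 = 29.
Offset 10: leading byte 0xE5 = 11100101 → 3-byte char #5 = E5 BE 95.
Offset 13: leading byte 0xF0 = 11110000 → 4-byte char #6 = F0 B2 A6 A3.
Leading byte 0xF0 = 11110000 matches 11110xxx → 4-byte sequence.
Byte 1: 0xF0 = 11110000, payload 000 (3 bits).
Byte 2: 0xB2 = 10110010 (10xxxxxx ✓), payload 110010.
Byte 3: 0xA6 = 10100110 (10xxxxxx ✓), payload 100110.
Byte 4: 0xA3 = 10100011 (10xxxxxx ✓), payload 100011.
Concatenate: 000110010100110100011 = 0x329A3 (21 bits → U+329A3).

U+329A3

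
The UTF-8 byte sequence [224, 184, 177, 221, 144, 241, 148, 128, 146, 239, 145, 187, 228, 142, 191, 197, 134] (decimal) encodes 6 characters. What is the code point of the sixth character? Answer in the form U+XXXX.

U+0146

Offset 0: leading byte 0xE0 = 11100000 → 3-byte char #1 = E0 B8 B1.
Offset 3: leading byte 0xDD = 11011101 → 2-byte char #2 = DD 90.
Offset 5: leading byte 0xF1 = 11110001 → 4-byte char #3 = F1 94 80 92.
Offset 9: leading byte 0xEF = 11101111 → 3-byte char #4 = EF 91 BB.
Offset 12: leading byte 0xE4 = 11100100 → 3-byte char #5 = E4 8E BF.
Offset 15: leading byte 0xC5 = 11000101 → 2-byte char #6 = C5 86.
Leading byte 0xC5 = 11000101 matches 110xxxxx → 2-byte sequence.
Byte 1: 0xC5 = 11000101, payload 00101 (5 bits).
Byte 2: 0x86 = 10000110 (10xxxxxx ✓), payload 000110.
Concatenate: 00101000110 = 0x146 (11 bits → U+0146).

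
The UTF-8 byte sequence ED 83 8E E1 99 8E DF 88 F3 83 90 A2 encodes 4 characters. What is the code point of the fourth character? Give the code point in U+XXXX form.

Offset 0: leading byte 0xED = 11101101 → 3-byte char #1 = ED 83 8E.
Offset 3: leading byte 0xE1 = 11100001 → 3-byte char #2 = E1 99 8E.
Offset 6: leading byte 0xDF = 11011111 → 2-byte char #3 = DF 88.
Offset 8: leading byte 0xF3 = 11110011 → 4-byte char #4 = F3 83 90 A2.
Leading byte 0xF3 = 11110011 matches 11110xxx → 4-byte sequence.
Byte 1: 0xF3 = 11110011, payload 011 (3 bits).
Byte 2: 0x83 = 10000011 (10xxxxxx ✓), payload 000011.
Byte 3: 0x90 = 10010000 (10xxxxxx ✓), payload 010000.
Byte 4: 0xA2 = 10100010 (10xxxxxx ✓), payload 100010.
Concatenate: 011000011010000100010 = 0xC3422 (21 bits → U+C3422).

U+C3422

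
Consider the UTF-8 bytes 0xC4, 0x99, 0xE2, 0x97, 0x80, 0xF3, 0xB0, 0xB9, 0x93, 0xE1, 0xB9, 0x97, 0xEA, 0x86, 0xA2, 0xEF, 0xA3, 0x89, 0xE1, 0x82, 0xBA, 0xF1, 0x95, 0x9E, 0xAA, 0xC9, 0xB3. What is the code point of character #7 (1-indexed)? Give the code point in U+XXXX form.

Offset 0: leading byte 0xC4 = 11000100 → 2-byte char #1 = C4 99.
Offset 2: leading byte 0xE2 = 11100010 → 3-byte char #2 = E2 97 80.
Offset 5: leading byte 0xF3 = 11110011 → 4-byte char #3 = F3 B0 B9 93.
Offset 9: leading byte 0xE1 = 11100001 → 3-byte char #4 = E1 B9 97.
Offset 12: leading byte 0xEA = 11101010 → 3-byte char #5 = EA 86 A2.
Offset 15: leading byte 0xEF = 11101111 → 3-byte char #6 = EF A3 89.
Offset 18: leading byte 0xE1 = 11100001 → 3-byte char #7 = E1 82 BA.
Leading byte 0xE1 = 11100001 matches 1110xxxx → 3-byte sequence.
Byte 1: 0xE1 = 11100001, payload 0001 (4 bits).
Byte 2: 0x82 = 10000010 (10xxxxxx ✓), payload 000010.
Byte 3: 0xBA = 10111010 (10xxxxxx ✓), payload 111010.
Concatenate: 0001000010111010 = 0x10BA (16 bits → U+10BA).

U+10BA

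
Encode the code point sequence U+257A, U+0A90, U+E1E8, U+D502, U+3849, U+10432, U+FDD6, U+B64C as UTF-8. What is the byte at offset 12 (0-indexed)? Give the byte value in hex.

U+257A → 3-byte form E2 95 BA at offsets 0–2.
U+0A90 → 3-byte form E0 AA 90 at offsets 3–5.
U+E1E8 → 3-byte form EE 87 A8 at offsets 6–8.
U+D502 → 3-byte form ED 94 82 at offsets 9–11.
U+3849 → 3-byte form E3 A1 89 at offsets 12–14.
Offset 12 falls in char 5's range; it's byte 1 of E3 A1 89 = 0xE3.

0xE3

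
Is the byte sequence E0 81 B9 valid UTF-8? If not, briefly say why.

Leading byte 0xE0 = 11100000 → 3-byte form.
Continuation bytes all match 10xxxxxx. Payload decodes to 0x79.
But 0x79 < 0x800, the minimum for a 3-byte sequence — this is an overlong encoding.

invalid (overlong encoding)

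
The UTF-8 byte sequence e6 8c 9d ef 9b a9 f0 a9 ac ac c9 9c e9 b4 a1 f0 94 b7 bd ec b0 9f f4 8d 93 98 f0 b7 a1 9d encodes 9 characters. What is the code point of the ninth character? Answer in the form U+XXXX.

U+3785D

Offset 0: leading byte 0xE6 = 11100110 → 3-byte char #1 = E6 8C 9D.
Offset 3: leading byte 0xEF = 11101111 → 3-byte char #2 = EF 9B A9.
Offset 6: leading byte 0xF0 = 11110000 → 4-byte char #3 = F0 A9 AC AC.
Offset 10: leading byte 0xC9 = 11001001 → 2-byte char #4 = C9 9C.
Offset 12: leading byte 0xE9 = 11101001 → 3-byte char #5 = E9 B4 A1.
Offset 15: leading byte 0xF0 = 11110000 → 4-byte char #6 = F0 94 B7 BD.
Offset 19: leading byte 0xEC = 11101100 → 3-byte char #7 = EC B0 9F.
Offset 22: leading byte 0xF4 = 11110100 → 4-byte char #8 = F4 8D 93 98.
Offset 26: leading byte 0xF0 = 11110000 → 4-byte char #9 = F0 B7 A1 9D.
Leading byte 0xF0 = 11110000 matches 11110xxx → 4-byte sequence.
Byte 1: 0xF0 = 11110000, payload 000 (3 bits).
Byte 2: 0xB7 = 10110111 (10xxxxxx ✓), payload 110111.
Byte 3: 0xA1 = 10100001 (10xxxxxx ✓), payload 100001.
Byte 4: 0x9D = 10011101 (10xxxxxx ✓), payload 011101.
Concatenate: 000110111100001011101 = 0x3785D (21 bits → U+3785D).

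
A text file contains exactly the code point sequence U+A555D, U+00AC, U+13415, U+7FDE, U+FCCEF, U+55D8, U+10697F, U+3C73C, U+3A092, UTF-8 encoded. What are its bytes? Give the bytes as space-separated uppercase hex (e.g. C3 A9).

F2 A5 95 9D C2 AC F0 93 90 95 E7 BF 9E F3 BC B3 AF E5 97 98 F4 86 A5 BF F0 BC 9C BC F0 BA 82 92

U+A555D: 4-byte form → F2 A5 95 9D.
U+00AC: 2-byte form → C2 AC.
U+13415: 4-byte form → F0 93 90 95.
U+7FDE: 3-byte form → E7 BF 9E.
U+FCCEF: 4-byte form → F3 BC B3 AF.
U+55D8: 3-byte form → E5 97 98.
U+10697F: 4-byte form → F4 86 A5 BF.
U+3C73C: 4-byte form → F0 BC 9C BC.
U+3A092: 4-byte form → F0 BA 82 92.
Concatenated (32 bytes): F2 A5 95 9D C2 AC F0 93 90 95 E7 BF 9E F3 BC B3 AF E5 97 98 F4 86 A5 BF F0 BC 9C BC F0 BA 82 92.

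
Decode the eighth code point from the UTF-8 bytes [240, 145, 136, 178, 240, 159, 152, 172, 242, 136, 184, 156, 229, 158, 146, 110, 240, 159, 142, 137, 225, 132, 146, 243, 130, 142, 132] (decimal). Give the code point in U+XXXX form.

U+C2384

Offset 0: leading byte 0xF0 = 11110000 → 4-byte char #1 = F0 91 88 B2.
Offset 4: leading byte 0xF0 = 11110000 → 4-byte char #2 = F0 9F 98 AC.
Offset 8: leading byte 0xF2 = 11110010 → 4-byte char #3 = F2 88 B8 9C.
Offset 12: leading byte 0xE5 = 11100101 → 3-byte char #4 = E5 9E 92.
Offset 15: leading byte 0x6E = 01101110 → 1-byte char #5 = 6E.
Offset 16: leading byte 0xF0 = 11110000 → 4-byte char #6 = F0 9F 8E 89.
Offset 20: leading byte 0xE1 = 11100001 → 3-byte char #7 = E1 84 92.
Offset 23: leading byte 0xF3 = 11110011 → 4-byte char #8 = F3 82 8E 84.
Leading byte 0xF3 = 11110011 matches 11110xxx → 4-byte sequence.
Byte 1: 0xF3 = 11110011, payload 011 (3 bits).
Byte 2: 0x82 = 10000010 (10xxxxxx ✓), payload 000010.
Byte 3: 0x8E = 10001110 (10xxxxxx ✓), payload 001110.
Byte 4: 0x84 = 10000100 (10xxxxxx ✓), payload 000100.
Concatenate: 011000010001110000100 = 0xC2384 (21 bits → U+C2384).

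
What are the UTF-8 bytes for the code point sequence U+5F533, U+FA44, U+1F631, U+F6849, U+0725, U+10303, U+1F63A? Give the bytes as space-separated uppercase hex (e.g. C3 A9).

F1 9F 94 B3 EF A9 84 F0 9F 98 B1 F3 B6 A1 89 DC A5 F0 90 8C 83 F0 9F 98 BA

U+5F533: 4-byte form → F1 9F 94 B3.
U+FA44: 3-byte form → EF A9 84.
U+1F631: 4-byte form → F0 9F 98 B1.
U+F6849: 4-byte form → F3 B6 A1 89.
U+0725: 2-byte form → DC A5.
U+10303: 4-byte form → F0 90 8C 83.
U+1F63A: 4-byte form → F0 9F 98 BA.
Concatenated (25 bytes): F1 9F 94 B3 EF A9 84 F0 9F 98 B1 F3 B6 A1 89 DC A5 F0 90 8C 83 F0 9F 98 BA.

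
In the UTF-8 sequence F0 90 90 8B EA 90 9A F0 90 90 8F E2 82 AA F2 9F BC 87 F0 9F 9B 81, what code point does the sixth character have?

U+1F6C1

Offset 0: leading byte 0xF0 = 11110000 → 4-byte char #1 = F0 90 90 8B.
Offset 4: leading byte 0xEA = 11101010 → 3-byte char #2 = EA 90 9A.
Offset 7: leading byte 0xF0 = 11110000 → 4-byte char #3 = F0 90 90 8F.
Offset 11: leading byte 0xE2 = 11100010 → 3-byte char #4 = E2 82 AA.
Offset 14: leading byte 0xF2 = 11110010 → 4-byte char #5 = F2 9F BC 87.
Offset 18: leading byte 0xF0 = 11110000 → 4-byte char #6 = F0 9F 9B 81.
Leading byte 0xF0 = 11110000 matches 11110xxx → 4-byte sequence.
Byte 1: 0xF0 = 11110000, payload 000 (3 bits).
Byte 2: 0x9F = 10011111 (10xxxxxx ✓), payload 011111.
Byte 3: 0x9B = 10011011 (10xxxxxx ✓), payload 011011.
Byte 4: 0x81 = 10000001 (10xxxxxx ✓), payload 000001.
Concatenate: 000011111011011000001 = 0x1F6C1 (21 bits → U+1F6C1).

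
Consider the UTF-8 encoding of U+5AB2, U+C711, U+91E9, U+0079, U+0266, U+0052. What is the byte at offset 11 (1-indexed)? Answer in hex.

0xC9

1-indexed offset 11 is 0-indexed offset 10.
U+5AB2 → 3-byte form E5 AA B2 at offsets 0–2.
U+C711 → 3-byte form EC 9C 91 at offsets 3–5.
U+91E9 → 3-byte form E9 87 A9 at offsets 6–8.
U+0079 → 1-byte form 79 at offsets 9–9.
U+0266 → 2-byte form C9 A6 at offsets 10–11.
Offset 10 falls in char 5's range; it's byte 1 of C9 A6 = 0xC9.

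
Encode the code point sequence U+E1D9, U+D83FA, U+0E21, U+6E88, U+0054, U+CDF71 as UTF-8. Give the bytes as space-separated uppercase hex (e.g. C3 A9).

U+E1D9: 3-byte form → EE 87 99.
U+D83FA: 4-byte form → F3 98 8F BA.
U+0E21: 3-byte form → E0 B8 A1.
U+6E88: 3-byte form → E6 BA 88.
U+0054: 1-byte form → 54.
U+CDF71: 4-byte form → F3 8D BD B1.
Concatenated (18 bytes): EE 87 99 F3 98 8F BA E0 B8 A1 E6 BA 88 54 F3 8D BD B1.

EE 87 99 F3 98 8F BA E0 B8 A1 E6 BA 88 54 F3 8D BD B1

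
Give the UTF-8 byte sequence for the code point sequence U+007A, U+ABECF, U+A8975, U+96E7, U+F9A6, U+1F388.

U+007A: 1-byte form → 7A.
U+ABECF: 4-byte form → F2 AB BB 8F.
U+A8975: 4-byte form → F2 A8 A5 B5.
U+96E7: 3-byte form → E9 9B A7.
U+F9A6: 3-byte form → EF A6 A6.
U+1F388: 4-byte form → F0 9F 8E 88.
Concatenated (19 bytes): 7A F2 AB BB 8F F2 A8 A5 B5 E9 9B A7 EF A6 A6 F0 9F 8E 88.

7A F2 AB BB 8F F2 A8 A5 B5 E9 9B A7 EF A6 A6 F0 9F 8E 88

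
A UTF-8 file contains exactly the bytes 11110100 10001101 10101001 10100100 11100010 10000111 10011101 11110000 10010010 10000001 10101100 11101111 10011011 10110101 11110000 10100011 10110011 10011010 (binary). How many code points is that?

5

Byte at offset 0: 0xF4 = 11110100 → 4-byte char (#1). Advance 4.
Byte at offset 4: 0xE2 = 11100010 → 3-byte char (#2). Advance 3.
Byte at offset 7: 0xF0 = 11110000 → 4-byte char (#3). Advance 4.
Byte at offset 11: 0xEF = 11101111 → 3-byte char (#4). Advance 3.
Byte at offset 14: 0xF0 = 11110000 → 4-byte char (#5). Advance 4.
Reached end at offset 18 after 5 code points.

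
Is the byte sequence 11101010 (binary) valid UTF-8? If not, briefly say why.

Leading byte 0xEA = 11101010 → 3-byte form, but only 1 byte is present.

invalid (sequence truncated)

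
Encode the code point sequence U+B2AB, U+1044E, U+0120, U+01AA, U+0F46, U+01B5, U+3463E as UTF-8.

EB 8A AB F0 90 91 8E C4 A0 C6 AA E0 BD 86 C6 B5 F0 B4 98 BE

U+B2AB: 3-byte form → EB 8A AB.
U+1044E: 4-byte form → F0 90 91 8E.
U+0120: 2-byte form → C4 A0.
U+01AA: 2-byte form → C6 AA.
U+0F46: 3-byte form → E0 BD 86.
U+01B5: 2-byte form → C6 B5.
U+3463E: 4-byte form → F0 B4 98 BE.
Concatenated (20 bytes): EB 8A AB F0 90 91 8E C4 A0 C6 AA E0 BD 86 C6 B5 F0 B4 98 BE.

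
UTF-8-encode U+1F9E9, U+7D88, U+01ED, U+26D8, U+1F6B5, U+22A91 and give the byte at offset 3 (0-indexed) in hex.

U+1F9E9 → 4-byte form F0 9F A7 A9 at offsets 0–3.
Offset 3 falls in char 1's range; it's byte 4 of F0 9F A7 A9 = 0xA9.

0xA9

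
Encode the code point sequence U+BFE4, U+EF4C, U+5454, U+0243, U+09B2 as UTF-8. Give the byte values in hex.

U+BFE4: 3-byte form → EB BF A4.
U+EF4C: 3-byte form → EE BD 8C.
U+5454: 3-byte form → E5 91 94.
U+0243: 2-byte form → C9 83.
U+09B2: 3-byte form → E0 A6 B2.
Concatenated (14 bytes): EB BF A4 EE BD 8C E5 91 94 C9 83 E0 A6 B2.

EB BF A4 EE BD 8C E5 91 94 C9 83 E0 A6 B2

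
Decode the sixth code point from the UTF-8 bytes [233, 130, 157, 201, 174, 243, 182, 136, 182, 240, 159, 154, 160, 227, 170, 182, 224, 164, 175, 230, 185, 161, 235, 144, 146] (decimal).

Offset 0: leading byte 0xE9 = 11101001 → 3-byte char #1 = E9 82 9D.
Offset 3: leading byte 0xC9 = 11001001 → 2-byte char #2 = C9 AE.
Offset 5: leading byte 0xF3 = 11110011 → 4-byte char #3 = F3 B6 88 B6.
Offset 9: leading byte 0xF0 = 11110000 → 4-byte char #4 = F0 9F 9A A0.
Offset 13: leading byte 0xE3 = 11100011 → 3-byte char #5 = E3 AA B6.
Offset 16: leading byte 0xE0 = 11100000 → 3-byte char #6 = E0 A4 AF.
Leading byte 0xE0 = 11100000 matches 1110xxxx → 3-byte sequence.
Byte 1: 0xE0 = 11100000, payload 0000 (4 bits).
Byte 2: 0xA4 = 10100100 (10xxxxxx ✓), payload 100100.
Byte 3: 0xAF = 10101111 (10xxxxxx ✓), payload 101111.
Concatenate: 0000100100101111 = 0x92F (16 bits → U+092F).

U+092F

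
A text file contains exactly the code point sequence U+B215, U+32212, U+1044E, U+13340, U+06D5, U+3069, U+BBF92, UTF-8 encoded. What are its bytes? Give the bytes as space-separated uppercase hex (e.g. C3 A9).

EB 88 95 F0 B2 88 92 F0 90 91 8E F0 93 8D 80 DB 95 E3 81 A9 F2 BB BE 92

U+B215: 3-byte form → EB 88 95.
U+32212: 4-byte form → F0 B2 88 92.
U+1044E: 4-byte form → F0 90 91 8E.
U+13340: 4-byte form → F0 93 8D 80.
U+06D5: 2-byte form → DB 95.
U+3069: 3-byte form → E3 81 A9.
U+BBF92: 4-byte form → F2 BB BE 92.
Concatenated (24 bytes): EB 88 95 F0 B2 88 92 F0 90 91 8E F0 93 8D 80 DB 95 E3 81 A9 F2 BB BE 92.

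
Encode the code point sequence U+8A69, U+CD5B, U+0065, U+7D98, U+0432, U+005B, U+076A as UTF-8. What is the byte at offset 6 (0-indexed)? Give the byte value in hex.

0x65

U+8A69 → 3-byte form E8 A9 A9 at offsets 0–2.
U+CD5B → 3-byte form EC B5 9B at offsets 3–5.
U+0065 → 1-byte form 65 at offsets 6–6.
Offset 6 falls in char 3's range; it's byte 1 of 65 = 0x65.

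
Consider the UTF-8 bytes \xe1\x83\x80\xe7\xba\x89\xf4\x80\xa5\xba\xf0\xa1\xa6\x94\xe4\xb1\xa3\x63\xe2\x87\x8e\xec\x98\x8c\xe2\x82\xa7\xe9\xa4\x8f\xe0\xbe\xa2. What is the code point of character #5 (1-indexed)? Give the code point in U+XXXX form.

Offset 0: leading byte 0xE1 = 11100001 → 3-byte char #1 = E1 83 80.
Offset 3: leading byte 0xE7 = 11100111 → 3-byte char #2 = E7 BA 89.
Offset 6: leading byte 0xF4 = 11110100 → 4-byte char #3 = F4 80 A5 BA.
Offset 10: leading byte 0xF0 = 11110000 → 4-byte char #4 = F0 A1 A6 94.
Offset 14: leading byte 0xE4 = 11100100 → 3-byte char #5 = E4 B1 A3.
Leading byte 0xE4 = 11100100 matches 1110xxxx → 3-byte sequence.
Byte 1: 0xE4 = 11100100, payload 0100 (4 bits).
Byte 2: 0xB1 = 10110001 (10xxxxxx ✓), payload 110001.
Byte 3: 0xA3 = 10100011 (10xxxxxx ✓), payload 100011.
Concatenate: 0100110001100011 = 0x4C63 (16 bits → U+4C63).

U+4C63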